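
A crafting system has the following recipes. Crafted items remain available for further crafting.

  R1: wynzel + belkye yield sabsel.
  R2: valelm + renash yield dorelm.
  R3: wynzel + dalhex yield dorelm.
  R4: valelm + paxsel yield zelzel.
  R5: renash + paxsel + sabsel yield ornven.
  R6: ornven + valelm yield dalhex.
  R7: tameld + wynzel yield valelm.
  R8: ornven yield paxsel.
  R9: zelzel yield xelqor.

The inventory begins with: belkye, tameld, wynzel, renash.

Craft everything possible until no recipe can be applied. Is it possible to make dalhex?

dalhex would need ornven and valelm (R6), but ornven is never obtained.

No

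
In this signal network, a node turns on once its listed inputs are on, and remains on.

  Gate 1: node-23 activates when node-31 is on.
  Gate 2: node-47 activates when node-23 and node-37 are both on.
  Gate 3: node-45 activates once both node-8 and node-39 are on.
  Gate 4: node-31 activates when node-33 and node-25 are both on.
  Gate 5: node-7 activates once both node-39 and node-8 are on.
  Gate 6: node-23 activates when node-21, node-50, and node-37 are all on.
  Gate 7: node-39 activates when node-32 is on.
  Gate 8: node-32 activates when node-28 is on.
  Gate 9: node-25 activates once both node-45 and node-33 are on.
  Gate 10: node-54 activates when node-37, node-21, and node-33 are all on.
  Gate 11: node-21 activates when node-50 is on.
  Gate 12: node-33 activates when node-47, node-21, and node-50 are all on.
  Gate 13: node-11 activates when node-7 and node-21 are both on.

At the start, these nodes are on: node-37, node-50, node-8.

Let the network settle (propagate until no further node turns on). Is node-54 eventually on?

Yes

Gate 11: node-50 on → node-21 on.
Gate 6: node-21, node-50, and node-37 on → node-23 on.
node-23 and node-37 are on, so node-47 activates (Gate 2).
node-47, node-21, and node-50 are on, so node-33 activates (Gate 12).
node-37, node-21, and node-33 are on, so node-54 activates (Gate 10).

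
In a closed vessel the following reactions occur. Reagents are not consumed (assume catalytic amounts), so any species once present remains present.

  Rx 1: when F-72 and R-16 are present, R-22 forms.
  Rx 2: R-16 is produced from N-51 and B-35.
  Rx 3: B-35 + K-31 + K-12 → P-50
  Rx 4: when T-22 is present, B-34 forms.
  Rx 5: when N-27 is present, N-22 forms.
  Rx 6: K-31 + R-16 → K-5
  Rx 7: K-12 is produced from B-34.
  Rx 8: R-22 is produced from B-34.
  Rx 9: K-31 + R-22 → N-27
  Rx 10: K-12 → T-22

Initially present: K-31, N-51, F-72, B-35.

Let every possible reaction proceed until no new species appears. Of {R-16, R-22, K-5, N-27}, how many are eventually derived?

4

N-51 and B-35 present → R-16 forms (Rx 2).
F-72 and R-16 present → R-22 forms (Rx 1).
K-31 and R-16 present → K-5 forms (Rx 6).
K-31 and R-22 present → N-27 forms (Rx 9).
R-16: reached.
R-22: reached.
K-5: reached.
N-27: reached.
All 4 are reached.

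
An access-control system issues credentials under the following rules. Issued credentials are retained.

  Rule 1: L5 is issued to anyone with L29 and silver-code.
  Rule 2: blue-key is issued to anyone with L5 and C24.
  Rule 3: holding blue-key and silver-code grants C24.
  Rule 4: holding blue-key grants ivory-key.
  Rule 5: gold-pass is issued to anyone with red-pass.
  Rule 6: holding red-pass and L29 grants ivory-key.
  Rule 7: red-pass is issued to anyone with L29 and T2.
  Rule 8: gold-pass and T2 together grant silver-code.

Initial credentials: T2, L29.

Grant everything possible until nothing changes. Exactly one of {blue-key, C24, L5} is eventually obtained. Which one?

L5

Holding L29 and T2 grants red-pass (Rule 7).
Holding red-pass grants gold-pass (Rule 5).
Holding gold-pass and T2 grants silver-code (Rule 8).
Holding L29 and silver-code grants L5 (Rule 1).
blue-key would need L5 and C24 (Rule 2), but C24 is never granted. C24 would need blue-key and silver-code (Rule 3), but blue-key is never granted.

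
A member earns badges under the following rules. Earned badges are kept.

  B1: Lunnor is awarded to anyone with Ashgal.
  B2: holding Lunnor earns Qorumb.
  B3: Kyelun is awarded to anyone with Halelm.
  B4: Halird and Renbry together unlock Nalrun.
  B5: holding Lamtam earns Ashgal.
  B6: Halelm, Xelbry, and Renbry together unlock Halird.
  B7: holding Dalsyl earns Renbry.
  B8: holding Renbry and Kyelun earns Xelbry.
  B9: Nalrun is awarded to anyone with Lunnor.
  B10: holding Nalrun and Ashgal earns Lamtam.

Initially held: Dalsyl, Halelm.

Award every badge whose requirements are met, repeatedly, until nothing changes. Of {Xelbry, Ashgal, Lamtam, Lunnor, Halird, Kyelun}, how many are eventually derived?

3

With Dalsyl, Renbry is earned (B7).
With Halelm, Kyelun is earned (B3).
With Renbry and Kyelun, Xelbry is earned (B8).
With Halelm, Xelbry, and Renbry, Halird is earned (B6).
Xelbry: reached.
Ashgal would need Lamtam (B5), but Lamtam is never earned.
Lamtam would need Nalrun and Ashgal (B10), but Ashgal is never earned.
Lunnor would need Ashgal (B1), but Ashgal is never earned.
Halird: reached.
Kyelun: reached.
Reached: Xelbry, Halird, and Kyelun — 3 of the 6.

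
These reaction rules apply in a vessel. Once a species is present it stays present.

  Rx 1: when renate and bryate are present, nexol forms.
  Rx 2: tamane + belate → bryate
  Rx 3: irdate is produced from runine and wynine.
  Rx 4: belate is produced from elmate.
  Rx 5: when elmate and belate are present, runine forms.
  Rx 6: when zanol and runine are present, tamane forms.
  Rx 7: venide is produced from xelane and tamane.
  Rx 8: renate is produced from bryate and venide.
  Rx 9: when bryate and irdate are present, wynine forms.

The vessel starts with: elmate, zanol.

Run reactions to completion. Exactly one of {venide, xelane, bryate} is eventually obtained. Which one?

elmate present → belate forms (Rx 4).
elmate and belate present → runine forms (Rx 5).
zanol and runine present → tamane forms (Rx 6).
tamane and belate present → bryate forms (Rx 2).
No rule produces xelane, and it is not given. venide would need xelane and tamane (Rx 7), but xelane never forms.

bryate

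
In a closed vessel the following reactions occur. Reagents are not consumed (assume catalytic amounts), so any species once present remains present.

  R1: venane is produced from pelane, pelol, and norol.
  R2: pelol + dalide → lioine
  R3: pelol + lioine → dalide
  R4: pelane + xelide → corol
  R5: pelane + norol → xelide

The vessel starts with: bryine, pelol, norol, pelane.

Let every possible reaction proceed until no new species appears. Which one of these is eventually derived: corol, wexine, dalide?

pelane and norol present → xelide forms (R5).
pelane and xelide present → corol forms (R4).
No rule produces wexine, and it is not given. dalide would need pelol and lioine (R3), but lioine never forms.

corol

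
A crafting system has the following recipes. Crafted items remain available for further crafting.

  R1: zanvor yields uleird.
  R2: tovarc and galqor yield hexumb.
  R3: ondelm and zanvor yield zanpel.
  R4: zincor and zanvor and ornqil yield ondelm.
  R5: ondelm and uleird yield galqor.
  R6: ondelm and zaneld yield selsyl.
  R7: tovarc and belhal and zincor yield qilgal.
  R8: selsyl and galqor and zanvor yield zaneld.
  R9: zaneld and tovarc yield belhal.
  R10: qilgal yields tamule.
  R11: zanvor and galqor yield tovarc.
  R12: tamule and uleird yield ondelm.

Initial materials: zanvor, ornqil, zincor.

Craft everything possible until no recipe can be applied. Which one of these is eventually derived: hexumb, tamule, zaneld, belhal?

Using R4, zincor, zanvor, and ornqil make ondelm.
zanvor → uleird (R1).
Using R5, ondelm and uleird make galqor.
zanvor and galqor → tovarc (R11).
tovarc and galqor → hexumb (R2).
belhal would need zaneld and tovarc (R9), but zaneld is never obtained. tamule would need qilgal (R10), but qilgal is never obtained. zaneld would need selsyl, galqor, and zanvor (R8), but selsyl is never obtained.

hexumb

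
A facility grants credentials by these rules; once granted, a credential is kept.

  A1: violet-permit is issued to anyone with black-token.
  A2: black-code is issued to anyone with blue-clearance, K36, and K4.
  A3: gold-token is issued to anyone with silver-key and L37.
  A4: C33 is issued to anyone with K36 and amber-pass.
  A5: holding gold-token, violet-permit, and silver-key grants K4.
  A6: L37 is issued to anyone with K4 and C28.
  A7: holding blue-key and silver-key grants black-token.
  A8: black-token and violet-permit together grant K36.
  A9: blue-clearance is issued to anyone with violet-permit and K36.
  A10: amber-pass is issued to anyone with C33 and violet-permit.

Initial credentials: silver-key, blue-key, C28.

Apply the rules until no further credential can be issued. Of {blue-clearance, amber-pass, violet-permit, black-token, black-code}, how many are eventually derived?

3

Holding blue-key and silver-key grants black-token (A7).
Holding black-token grants violet-permit (A1).
Holding black-token and violet-permit grants K36 (A8).
Holding violet-permit and K36 grants blue-clearance (A9).
blue-clearance: reached.
amber-pass would need C33 and violet-permit (A10), but C33 is never granted.
violet-permit: reached.
black-token: reached.
black-code would need blue-clearance, K36, and K4 (A2), but K4 is never granted.
Reached: blue-clearance, violet-permit, and black-token — 3 of the 5.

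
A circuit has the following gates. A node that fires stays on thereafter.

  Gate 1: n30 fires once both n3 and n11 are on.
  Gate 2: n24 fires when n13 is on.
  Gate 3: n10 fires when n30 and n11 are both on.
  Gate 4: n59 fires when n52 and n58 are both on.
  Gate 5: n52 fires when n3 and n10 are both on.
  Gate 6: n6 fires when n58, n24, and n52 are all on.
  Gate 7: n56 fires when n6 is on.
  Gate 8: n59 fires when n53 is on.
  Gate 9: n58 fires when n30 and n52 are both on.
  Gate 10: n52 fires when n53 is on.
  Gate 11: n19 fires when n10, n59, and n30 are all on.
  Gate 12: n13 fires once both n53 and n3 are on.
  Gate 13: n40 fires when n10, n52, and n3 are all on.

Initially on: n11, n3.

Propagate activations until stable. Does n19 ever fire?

Yes

Gate 1: n3 and n11 on → n30 on.
n30 and n11 are on, so n10 fires (Gate 3).
Gate 5: n3 and n10 on → n52 on.
n30 and n52 are on, so n58 fires (Gate 9).
Gate 4: n52 and n58 on → n59 on.
Gate 11: n10, n59, and n30 on → n19 on.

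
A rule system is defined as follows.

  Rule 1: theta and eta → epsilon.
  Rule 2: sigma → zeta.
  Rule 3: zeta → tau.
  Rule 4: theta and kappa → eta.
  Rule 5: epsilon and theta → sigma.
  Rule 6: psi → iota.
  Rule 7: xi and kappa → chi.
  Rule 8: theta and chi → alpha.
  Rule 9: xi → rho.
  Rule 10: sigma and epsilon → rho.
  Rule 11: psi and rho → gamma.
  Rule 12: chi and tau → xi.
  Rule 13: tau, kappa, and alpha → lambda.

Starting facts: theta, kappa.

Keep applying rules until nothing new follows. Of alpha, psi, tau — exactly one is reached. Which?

tau

theta and kappa hold, so eta follows (Rule 4).
From theta and eta, Rule 1 gives epsilon.
From epsilon and theta, Rule 5 gives sigma.
sigma holds, so zeta follows (Rule 2).
zeta holds, so tau follows (Rule 3).
alpha would need theta and chi (Rule 8), but chi is never established. No rule produces psi, and it is not given.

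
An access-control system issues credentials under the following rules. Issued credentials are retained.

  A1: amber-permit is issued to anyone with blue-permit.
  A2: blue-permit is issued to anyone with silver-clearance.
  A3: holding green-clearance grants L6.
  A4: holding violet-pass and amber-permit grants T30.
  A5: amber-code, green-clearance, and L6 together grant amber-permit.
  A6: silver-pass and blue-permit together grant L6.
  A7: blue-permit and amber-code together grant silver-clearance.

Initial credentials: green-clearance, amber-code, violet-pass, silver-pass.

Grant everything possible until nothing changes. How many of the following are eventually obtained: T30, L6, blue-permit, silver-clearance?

2

Holding green-clearance grants L6 (A3).
Holding amber-code, green-clearance, and L6 grants amber-permit (A5).
Holding violet-pass and amber-permit grants T30 (A4).
T30: reached.
L6: reached.
blue-permit would need silver-clearance (A2), but silver-clearance is never granted.
silver-clearance would need blue-permit and amber-code (A7), but blue-permit is never granted.
Reached: T30 and L6 — 2 of the 4.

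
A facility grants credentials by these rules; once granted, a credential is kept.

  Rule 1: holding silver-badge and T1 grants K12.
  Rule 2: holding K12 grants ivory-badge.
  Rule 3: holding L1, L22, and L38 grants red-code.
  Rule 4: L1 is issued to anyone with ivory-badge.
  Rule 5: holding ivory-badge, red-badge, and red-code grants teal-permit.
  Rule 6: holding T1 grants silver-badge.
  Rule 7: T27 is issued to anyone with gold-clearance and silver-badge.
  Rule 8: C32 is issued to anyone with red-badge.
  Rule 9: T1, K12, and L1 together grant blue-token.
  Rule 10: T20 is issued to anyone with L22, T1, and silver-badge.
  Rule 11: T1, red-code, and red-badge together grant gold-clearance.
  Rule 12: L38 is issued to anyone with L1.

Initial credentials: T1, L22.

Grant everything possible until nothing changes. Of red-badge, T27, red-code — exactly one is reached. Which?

red-code

Holding T1 grants silver-badge (Rule 6).
Holding silver-badge and T1 grants K12 (Rule 1).
Holding K12 grants ivory-badge (Rule 2).
Holding ivory-badge grants L1 (Rule 4).
Holding L1 grants L38 (Rule 12).
Holding L1, L22, and L38 grants red-code (Rule 3).
No rule produces red-badge, and it is not given. T27 would need gold-clearance and silver-badge (Rule 7), but gold-clearance is never granted.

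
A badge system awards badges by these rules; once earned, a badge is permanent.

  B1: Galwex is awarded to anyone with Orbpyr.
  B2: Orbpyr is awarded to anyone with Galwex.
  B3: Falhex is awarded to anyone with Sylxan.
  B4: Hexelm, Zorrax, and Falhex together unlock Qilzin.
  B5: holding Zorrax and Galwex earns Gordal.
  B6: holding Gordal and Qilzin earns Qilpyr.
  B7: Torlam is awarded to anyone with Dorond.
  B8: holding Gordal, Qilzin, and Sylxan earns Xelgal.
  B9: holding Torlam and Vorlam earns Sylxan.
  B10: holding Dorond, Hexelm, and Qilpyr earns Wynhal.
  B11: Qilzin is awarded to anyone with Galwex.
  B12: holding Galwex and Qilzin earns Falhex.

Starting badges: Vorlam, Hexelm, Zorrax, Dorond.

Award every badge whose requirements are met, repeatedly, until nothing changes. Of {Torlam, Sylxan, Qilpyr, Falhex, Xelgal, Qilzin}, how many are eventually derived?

With Dorond, Torlam is earned (B7).
With Torlam and Vorlam, Sylxan is earned (B9).
With Sylxan, Falhex is earned (B3).
With Hexelm, Zorrax, and Falhex, Qilzin is earned (B4).
Torlam: reached.
Sylxan: reached.
Qilpyr would need Gordal and Qilzin (B6), but Gordal is never earned.
Falhex: reached.
Xelgal would need Gordal, Qilzin, and Sylxan (B8), but Gordal is never earned.
Qilzin: reached.
Reached: Torlam, Sylxan, Falhex, and Qilzin — 4 of the 6.

4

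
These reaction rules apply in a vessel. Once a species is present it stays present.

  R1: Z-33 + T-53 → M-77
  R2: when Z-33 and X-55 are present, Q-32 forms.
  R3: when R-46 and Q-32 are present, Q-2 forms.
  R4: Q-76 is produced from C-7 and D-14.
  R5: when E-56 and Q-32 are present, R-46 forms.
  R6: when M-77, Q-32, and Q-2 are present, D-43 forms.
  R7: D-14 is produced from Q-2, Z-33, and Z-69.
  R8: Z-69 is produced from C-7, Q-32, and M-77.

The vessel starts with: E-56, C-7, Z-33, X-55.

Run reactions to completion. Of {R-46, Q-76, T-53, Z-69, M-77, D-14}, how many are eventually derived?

1

Z-33 and X-55 present → Q-32 forms (R2).
E-56 and Q-32 present → R-46 forms (R5).
R-46: reached.
Q-76 would need C-7 and D-14 (R4), but D-14 never forms.
No rule produces T-53, and it is not given.
Z-69 would need C-7, Q-32, and M-77 (R8), but M-77 never forms.
M-77 would need Z-33 and T-53 (R1), but T-53 never forms.
D-14 would need Q-2, Z-33, and Z-69 (R7), but Z-69 never forms.
Reached: R-46 — 1 of the 6.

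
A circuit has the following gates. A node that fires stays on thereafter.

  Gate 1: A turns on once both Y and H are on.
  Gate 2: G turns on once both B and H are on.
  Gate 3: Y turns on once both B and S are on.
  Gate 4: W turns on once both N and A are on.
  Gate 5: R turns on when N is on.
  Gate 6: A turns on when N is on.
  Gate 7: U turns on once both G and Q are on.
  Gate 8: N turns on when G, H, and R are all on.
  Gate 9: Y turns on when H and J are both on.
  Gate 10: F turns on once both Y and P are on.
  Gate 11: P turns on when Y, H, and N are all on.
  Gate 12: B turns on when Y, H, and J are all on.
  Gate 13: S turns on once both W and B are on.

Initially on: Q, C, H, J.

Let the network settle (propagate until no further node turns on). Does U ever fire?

Gate 9: H and J on → Y on.
Gate 12: Y, H, and J on → B on.
B and H are on, so G turns on (Gate 2).
G and Q are on, so U turns on (Gate 7).

Yes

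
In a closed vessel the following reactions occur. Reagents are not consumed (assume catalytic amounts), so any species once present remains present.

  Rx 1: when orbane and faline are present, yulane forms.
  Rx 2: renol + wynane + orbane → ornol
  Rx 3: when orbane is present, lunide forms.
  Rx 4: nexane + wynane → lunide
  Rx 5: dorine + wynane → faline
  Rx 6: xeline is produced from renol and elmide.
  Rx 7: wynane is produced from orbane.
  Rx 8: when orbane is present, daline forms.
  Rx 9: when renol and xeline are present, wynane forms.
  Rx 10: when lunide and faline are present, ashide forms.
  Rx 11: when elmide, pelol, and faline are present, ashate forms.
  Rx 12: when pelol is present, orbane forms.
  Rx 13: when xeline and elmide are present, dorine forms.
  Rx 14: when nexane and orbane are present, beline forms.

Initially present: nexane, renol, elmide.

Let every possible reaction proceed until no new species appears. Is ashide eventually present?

renol and elmide present → xeline forms (Rx 6).
renol and xeline present → wynane forms (Rx 9).
xeline and elmide present → dorine forms (Rx 13).
nexane and wynane present → lunide forms (Rx 4).
dorine and wynane present → faline forms (Rx 5).
lunide and faline present → ashide forms (Rx 10).

Yes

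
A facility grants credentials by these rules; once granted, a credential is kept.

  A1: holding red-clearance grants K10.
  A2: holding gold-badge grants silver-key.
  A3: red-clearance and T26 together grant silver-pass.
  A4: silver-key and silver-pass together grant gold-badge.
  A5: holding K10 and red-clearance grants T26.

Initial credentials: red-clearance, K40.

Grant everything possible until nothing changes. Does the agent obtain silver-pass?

Holding red-clearance grants K10 (A1).
Holding K10 and red-clearance grants T26 (A5).
Holding red-clearance and T26 grants silver-pass (A3).

Yes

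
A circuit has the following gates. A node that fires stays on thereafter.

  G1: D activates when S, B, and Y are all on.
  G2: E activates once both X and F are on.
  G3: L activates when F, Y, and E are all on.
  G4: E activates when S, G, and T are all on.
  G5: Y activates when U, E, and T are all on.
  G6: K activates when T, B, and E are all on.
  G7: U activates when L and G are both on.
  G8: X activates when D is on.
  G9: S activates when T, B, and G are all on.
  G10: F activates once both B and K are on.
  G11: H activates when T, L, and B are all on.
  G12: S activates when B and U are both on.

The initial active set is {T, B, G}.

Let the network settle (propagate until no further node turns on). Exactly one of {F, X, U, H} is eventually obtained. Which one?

F

T, B, and G are on, so S activates (G9).
S, G, and T are on, so E activates (G4).
G6: T, B, and E on → K on.
G10: B and K on → F on.
U would need L and G (G7), but L never turns on. H would need T, L, and B (G11), but L never turns on. X would need D (G8), but D never turns on.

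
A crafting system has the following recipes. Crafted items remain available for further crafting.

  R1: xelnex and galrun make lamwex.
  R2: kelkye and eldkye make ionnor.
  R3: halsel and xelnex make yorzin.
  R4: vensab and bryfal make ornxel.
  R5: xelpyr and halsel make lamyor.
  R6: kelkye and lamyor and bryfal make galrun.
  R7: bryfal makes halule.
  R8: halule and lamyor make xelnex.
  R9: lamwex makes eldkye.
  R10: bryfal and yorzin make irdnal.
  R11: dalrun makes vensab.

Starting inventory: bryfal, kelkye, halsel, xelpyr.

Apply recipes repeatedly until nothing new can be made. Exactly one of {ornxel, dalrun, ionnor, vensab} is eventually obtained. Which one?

bryfal → halule (R7).
xelpyr and halsel → lamyor (R5).
Using R6, kelkye, lamyor, and bryfal make galrun.
halule and lamyor → xelnex (R8).
Using R1, xelnex and galrun make lamwex.
Using R9, lamwex makes eldkye.
kelkye and eldkye → ionnor (R2).
vensab would need dalrun (R11), but dalrun is never obtained. ornxel would need vensab and bryfal (R4), but vensab is never obtained. No rule produces dalrun, and it is not given.

ionnor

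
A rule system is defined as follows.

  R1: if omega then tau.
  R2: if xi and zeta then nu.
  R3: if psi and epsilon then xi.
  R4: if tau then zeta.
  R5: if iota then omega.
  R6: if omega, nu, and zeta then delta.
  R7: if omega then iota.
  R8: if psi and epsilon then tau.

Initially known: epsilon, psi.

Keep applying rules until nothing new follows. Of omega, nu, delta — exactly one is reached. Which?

psi and epsilon hold, so tau follows (R8).
From psi and epsilon, R3 gives xi.
From tau, R4 gives zeta.
xi and zeta hold, so nu follows (R2).
omega would need iota (R5), but iota is never established. delta would need omega, nu, and zeta (R6), but omega is never established.

nu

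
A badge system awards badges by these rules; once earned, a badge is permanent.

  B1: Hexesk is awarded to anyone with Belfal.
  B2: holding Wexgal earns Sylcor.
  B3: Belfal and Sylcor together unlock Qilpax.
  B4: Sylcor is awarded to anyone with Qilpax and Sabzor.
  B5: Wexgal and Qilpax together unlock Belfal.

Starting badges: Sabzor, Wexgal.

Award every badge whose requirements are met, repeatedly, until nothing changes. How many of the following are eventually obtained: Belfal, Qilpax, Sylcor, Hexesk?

With Wexgal, Sylcor is earned (B2).
Belfal would need Wexgal and Qilpax (B5), but Qilpax is never earned.
Qilpax would need Belfal and Sylcor (B3), but Belfal is never earned.
Sylcor: reached.
Hexesk would need Belfal (B1), but Belfal is never earned.
Reached: Sylcor — 1 of the 4.

1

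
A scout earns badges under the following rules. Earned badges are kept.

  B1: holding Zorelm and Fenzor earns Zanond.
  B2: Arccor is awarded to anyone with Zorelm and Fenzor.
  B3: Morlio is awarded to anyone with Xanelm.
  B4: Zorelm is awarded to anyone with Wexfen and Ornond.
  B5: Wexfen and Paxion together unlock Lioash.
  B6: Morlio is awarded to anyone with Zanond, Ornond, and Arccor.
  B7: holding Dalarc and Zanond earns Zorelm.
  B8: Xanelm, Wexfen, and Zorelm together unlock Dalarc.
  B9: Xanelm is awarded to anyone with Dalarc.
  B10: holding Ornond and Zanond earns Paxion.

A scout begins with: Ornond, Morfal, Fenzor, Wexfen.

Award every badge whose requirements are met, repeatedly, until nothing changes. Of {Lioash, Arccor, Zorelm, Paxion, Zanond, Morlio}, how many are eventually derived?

With Wexfen and Ornond, Zorelm is earned (B4).
With Zorelm and Fenzor, Zanond is earned (B1).
With Zorelm and Fenzor, Arccor is earned (B2).
With Zanond, Ornond, and Arccor, Morlio is earned (B6).
With Ornond and Zanond, Paxion is earned (B10).
With Wexfen and Paxion, Lioash is earned (B5).
Lioash: reached.
Arccor: reached.
Zorelm: reached.
Paxion: reached.
Zanond: reached.
Morlio: reached.
All 6 are reached.

6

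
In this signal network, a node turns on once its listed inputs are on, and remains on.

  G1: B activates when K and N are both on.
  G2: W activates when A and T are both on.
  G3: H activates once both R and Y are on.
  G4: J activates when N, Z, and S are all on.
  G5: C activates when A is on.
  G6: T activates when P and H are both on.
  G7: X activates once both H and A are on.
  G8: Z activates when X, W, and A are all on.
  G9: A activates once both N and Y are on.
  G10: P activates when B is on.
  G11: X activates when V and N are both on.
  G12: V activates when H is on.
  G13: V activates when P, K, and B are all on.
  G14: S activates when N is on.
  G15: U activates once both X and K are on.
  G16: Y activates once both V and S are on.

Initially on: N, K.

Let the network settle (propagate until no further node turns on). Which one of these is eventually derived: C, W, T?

C

K and N are on, so B activates (G1).
N is on, so S activates (G14).
G10: B on → P on.
P, K, and B are on, so V activates (G13).
V and S are on, so Y activates (G16).
G9: N and Y on → A on.
A is on, so C activates (G5).
T would need P and H (G6), but H never turns on. W would need A and T (G2), but T never turns on.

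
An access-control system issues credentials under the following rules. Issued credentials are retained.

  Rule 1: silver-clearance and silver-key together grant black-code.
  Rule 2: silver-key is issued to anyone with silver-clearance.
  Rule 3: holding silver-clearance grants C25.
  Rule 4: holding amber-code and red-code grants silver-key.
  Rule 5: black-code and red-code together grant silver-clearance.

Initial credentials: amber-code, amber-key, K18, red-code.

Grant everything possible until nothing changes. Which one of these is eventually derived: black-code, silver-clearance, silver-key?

Holding amber-code and red-code grants silver-key (Rule 4).
silver-clearance would need black-code and red-code (Rule 5), but black-code is never granted. black-code would need silver-clearance and silver-key (Rule 1), but silver-clearance is never granted.

silver-key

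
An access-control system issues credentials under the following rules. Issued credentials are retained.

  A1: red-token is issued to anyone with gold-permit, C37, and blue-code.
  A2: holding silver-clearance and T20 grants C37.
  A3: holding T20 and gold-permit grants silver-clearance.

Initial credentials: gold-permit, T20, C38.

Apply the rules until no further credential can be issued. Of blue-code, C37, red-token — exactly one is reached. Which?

C37

Holding T20 and gold-permit grants silver-clearance (A3).
Holding silver-clearance and T20 grants C37 (A2).
red-token would need gold-permit, C37, and blue-code (A1), but blue-code is never granted. No rule produces blue-code, and it is not given.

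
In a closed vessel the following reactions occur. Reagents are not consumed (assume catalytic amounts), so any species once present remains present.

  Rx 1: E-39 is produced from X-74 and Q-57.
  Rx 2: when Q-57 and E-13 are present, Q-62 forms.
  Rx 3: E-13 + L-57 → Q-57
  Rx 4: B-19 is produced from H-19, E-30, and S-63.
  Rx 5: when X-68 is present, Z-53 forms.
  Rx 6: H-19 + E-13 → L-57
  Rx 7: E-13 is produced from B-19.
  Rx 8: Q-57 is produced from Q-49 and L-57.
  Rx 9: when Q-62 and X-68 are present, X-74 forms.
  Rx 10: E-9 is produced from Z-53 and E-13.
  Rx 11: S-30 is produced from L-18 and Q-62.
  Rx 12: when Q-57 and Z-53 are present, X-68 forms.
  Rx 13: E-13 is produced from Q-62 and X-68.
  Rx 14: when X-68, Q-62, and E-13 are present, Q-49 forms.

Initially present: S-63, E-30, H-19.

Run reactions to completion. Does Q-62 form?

Yes

H-19, E-30, and S-63 present → B-19 forms (Rx 4).
B-19 present → E-13 forms (Rx 7).
H-19 and E-13 present → L-57 forms (Rx 6).
E-13 and L-57 present → Q-57 forms (Rx 3).
Q-57 and E-13 present → Q-62 forms (Rx 2).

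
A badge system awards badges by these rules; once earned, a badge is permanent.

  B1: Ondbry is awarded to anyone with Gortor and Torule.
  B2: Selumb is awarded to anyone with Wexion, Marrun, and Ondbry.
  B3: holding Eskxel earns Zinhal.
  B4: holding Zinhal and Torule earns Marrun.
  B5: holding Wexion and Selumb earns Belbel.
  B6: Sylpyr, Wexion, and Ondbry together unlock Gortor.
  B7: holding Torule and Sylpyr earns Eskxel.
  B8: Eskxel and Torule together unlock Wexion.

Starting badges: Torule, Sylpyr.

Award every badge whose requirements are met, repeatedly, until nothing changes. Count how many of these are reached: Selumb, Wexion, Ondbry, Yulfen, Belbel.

With Torule and Sylpyr, Eskxel is earned (B7).
With Eskxel and Torule, Wexion is earned (B8).
Selumb would need Wexion, Marrun, and Ondbry (B2), but Ondbry is never earned.
Wexion: reached.
Ondbry would need Gortor and Torule (B1), but Gortor is never earned.
No rule produces Yulfen, and it is not given.
Belbel would need Wexion and Selumb (B5), but Selumb is never earned.
Reached: Wexion — 1 of the 5.

1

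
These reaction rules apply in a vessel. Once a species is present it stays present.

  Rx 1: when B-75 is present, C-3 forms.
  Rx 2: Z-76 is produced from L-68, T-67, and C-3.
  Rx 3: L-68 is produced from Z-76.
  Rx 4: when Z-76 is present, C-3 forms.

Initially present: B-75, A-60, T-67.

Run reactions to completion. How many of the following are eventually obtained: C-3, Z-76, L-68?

B-75 present → C-3 forms (Rx 1).
C-3: reached.
Z-76 would need L-68, T-67, and C-3 (Rx 2), but L-68 never forms.
L-68 would need Z-76 (Rx 3), but Z-76 never forms.
Reached: C-3 — 1 of the 3.

1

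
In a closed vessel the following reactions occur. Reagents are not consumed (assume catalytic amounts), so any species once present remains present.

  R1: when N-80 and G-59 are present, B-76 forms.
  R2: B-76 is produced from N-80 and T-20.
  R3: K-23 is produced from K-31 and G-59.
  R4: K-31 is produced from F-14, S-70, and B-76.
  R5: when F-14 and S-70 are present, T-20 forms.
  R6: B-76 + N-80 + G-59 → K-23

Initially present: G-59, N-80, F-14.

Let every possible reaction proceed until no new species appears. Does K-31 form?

No

K-31 would need F-14, S-70, and B-76 (R4), but S-70 never forms.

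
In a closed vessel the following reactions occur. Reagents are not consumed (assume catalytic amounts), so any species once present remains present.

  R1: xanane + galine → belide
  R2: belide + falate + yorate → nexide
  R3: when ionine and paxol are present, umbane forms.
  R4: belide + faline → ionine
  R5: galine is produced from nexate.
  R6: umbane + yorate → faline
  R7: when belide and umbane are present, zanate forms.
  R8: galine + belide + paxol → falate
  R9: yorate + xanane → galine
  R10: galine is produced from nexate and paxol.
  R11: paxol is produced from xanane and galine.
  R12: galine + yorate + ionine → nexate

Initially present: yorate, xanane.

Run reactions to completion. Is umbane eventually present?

umbane would need ionine and paxol (R3), but ionine never forms.

No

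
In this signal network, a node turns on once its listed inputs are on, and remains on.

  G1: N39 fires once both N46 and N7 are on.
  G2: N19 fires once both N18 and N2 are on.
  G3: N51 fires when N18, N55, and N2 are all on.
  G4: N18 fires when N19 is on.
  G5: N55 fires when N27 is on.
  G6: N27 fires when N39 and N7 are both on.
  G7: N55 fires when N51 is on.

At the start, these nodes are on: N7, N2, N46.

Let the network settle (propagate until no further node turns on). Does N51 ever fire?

No

N51 would need N18, N55, and N2 (G3), but N18 never turns on.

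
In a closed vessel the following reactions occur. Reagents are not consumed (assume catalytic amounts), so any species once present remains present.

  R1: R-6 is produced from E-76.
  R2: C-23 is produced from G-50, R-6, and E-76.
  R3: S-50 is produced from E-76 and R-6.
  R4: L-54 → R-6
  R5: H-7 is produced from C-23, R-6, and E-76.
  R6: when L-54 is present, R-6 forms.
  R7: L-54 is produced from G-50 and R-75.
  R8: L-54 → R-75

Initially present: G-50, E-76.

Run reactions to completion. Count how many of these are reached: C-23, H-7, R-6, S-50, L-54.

E-76 present → R-6 forms (R1).
G-50, R-6, and E-76 present → C-23 forms (R2).
E-76 and R-6 present → S-50 forms (R3).
C-23, R-6, and E-76 present → H-7 forms (R5).
C-23: reached.
H-7: reached.
R-6: reached.
S-50: reached.
L-54 would need G-50 and R-75 (R7), but R-75 never forms.
Reached: C-23, H-7, R-6, and S-50 — 4 of the 5.

4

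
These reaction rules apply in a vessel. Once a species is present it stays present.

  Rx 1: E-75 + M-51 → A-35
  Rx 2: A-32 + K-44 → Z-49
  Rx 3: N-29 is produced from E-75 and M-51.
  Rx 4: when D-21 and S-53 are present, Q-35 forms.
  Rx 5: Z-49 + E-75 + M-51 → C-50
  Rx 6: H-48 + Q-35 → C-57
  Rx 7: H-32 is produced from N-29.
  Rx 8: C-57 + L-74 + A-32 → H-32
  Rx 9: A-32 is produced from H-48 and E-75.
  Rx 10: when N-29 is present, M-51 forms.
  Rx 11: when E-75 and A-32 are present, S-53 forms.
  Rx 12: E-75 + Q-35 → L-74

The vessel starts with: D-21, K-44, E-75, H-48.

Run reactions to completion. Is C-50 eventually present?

C-50 would need Z-49, E-75, and M-51 (Rx 5), but M-51 never forms.

No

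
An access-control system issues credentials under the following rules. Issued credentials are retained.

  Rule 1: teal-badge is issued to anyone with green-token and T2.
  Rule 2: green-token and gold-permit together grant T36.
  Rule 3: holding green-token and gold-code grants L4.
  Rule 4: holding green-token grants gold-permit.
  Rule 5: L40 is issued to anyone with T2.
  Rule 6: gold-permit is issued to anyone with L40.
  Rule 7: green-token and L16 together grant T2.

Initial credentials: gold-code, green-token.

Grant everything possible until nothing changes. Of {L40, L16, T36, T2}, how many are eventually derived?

1

Holding green-token grants gold-permit (Rule 4).
Holding green-token and gold-permit grants T36 (Rule 2).
L40 would need T2 (Rule 5), but T2 is never granted.
No rule produces L16, and it is not given.
T36: reached.
T2 would need green-token and L16 (Rule 7), but L16 is never granted.
Reached: T36 — 1 of the 4.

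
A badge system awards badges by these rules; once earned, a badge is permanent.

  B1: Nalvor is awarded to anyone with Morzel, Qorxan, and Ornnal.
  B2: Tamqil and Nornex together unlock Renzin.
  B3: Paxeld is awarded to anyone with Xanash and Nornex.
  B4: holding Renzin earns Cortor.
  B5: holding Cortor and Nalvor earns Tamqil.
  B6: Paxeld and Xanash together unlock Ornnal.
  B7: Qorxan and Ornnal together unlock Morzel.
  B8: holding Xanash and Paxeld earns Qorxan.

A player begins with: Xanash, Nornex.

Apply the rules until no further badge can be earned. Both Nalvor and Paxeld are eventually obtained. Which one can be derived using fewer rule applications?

Paxeld

Paxeld: With Xanash and Nornex, Paxeld is earned (B3). [1 rule application]
Nalvor: With Xanash and Nornex, Paxeld is earned (B3). With Xanash and Paxeld, Qorxan is earned (B8). With Paxeld and Xanash, Ornnal is earned (B6). With Qorxan and Ornnal, Morzel is earned (B7). With Morzel, Qorxan, and Ornnal, Nalvor is earned (B1). [5 rule applications]
Paxeld needs fewer.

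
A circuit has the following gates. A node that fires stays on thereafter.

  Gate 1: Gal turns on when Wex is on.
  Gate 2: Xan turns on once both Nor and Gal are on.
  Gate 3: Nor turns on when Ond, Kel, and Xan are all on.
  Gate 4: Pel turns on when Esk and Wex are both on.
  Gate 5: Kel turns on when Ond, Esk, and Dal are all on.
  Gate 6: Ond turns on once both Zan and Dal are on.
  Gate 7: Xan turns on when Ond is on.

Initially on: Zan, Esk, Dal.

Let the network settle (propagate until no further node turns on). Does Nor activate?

Yes

Zan and Dal are on, so Ond turns on (Gate 6).
Gate 5: Ond, Esk, and Dal on → Kel on.
Ond is on, so Xan turns on (Gate 7).
Ond, Kel, and Xan are on, so Nor turns on (Gate 3).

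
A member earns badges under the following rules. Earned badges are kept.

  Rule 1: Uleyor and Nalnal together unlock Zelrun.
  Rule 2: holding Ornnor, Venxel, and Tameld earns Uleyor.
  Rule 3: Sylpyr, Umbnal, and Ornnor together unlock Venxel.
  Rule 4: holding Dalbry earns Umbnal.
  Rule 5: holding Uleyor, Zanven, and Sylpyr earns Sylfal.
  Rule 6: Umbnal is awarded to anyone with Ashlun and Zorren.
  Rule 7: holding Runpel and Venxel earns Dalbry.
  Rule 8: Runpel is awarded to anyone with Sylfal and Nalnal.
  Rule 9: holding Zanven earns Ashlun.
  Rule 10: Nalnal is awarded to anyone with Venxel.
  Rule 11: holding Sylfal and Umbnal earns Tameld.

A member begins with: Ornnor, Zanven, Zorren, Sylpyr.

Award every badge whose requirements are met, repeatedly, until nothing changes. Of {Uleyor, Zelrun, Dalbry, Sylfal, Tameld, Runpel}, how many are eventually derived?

0

Uleyor would need Ornnor, Venxel, and Tameld (Rule 2), but Tameld is never earned.
Zelrun would need Uleyor and Nalnal (Rule 1), but Uleyor is never earned.
Dalbry would need Runpel and Venxel (Rule 7), but Runpel is never earned.
Sylfal would need Uleyor, Zanven, and Sylpyr (Rule 5), but Uleyor is never earned.
Tameld would need Sylfal and Umbnal (Rule 11), but Sylfal is never earned.
Runpel would need Sylfal and Nalnal (Rule 8), but Sylfal is never earned.
None of the 6 are reached.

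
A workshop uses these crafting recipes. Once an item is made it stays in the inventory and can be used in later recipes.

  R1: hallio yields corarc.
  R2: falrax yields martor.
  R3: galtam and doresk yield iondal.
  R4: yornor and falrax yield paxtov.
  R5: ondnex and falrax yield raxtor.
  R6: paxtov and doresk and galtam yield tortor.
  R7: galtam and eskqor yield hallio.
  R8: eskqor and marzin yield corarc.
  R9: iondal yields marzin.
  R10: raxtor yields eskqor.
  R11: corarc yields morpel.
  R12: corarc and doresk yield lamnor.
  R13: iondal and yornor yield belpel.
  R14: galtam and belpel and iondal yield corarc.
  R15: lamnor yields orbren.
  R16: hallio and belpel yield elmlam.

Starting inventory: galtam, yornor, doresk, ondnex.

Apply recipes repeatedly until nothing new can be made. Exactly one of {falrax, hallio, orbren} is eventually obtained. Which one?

Using R3, galtam and doresk make iondal.
iondal and yornor → belpel (R13).
Using R14, galtam, belpel, and iondal make corarc.
corarc and doresk → lamnor (R12).
Using R15, lamnor makes orbren.
hallio would need galtam and eskqor (R7), but eskqor is never obtained. No rule produces falrax, and it is not given.

orbren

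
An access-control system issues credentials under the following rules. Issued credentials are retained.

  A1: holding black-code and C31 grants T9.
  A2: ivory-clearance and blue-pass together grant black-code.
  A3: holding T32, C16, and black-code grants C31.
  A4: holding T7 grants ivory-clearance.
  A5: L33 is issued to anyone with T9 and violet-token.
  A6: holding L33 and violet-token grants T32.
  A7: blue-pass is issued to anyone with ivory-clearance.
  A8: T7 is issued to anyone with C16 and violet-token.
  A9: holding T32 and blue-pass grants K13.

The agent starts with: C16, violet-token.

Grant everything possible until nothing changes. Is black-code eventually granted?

Yes

Holding C16 and violet-token grants T7 (A8).
Holding T7 grants ivory-clearance (A4).
Holding ivory-clearance grants blue-pass (A7).
Holding ivory-clearance and blue-pass grants black-code (A2).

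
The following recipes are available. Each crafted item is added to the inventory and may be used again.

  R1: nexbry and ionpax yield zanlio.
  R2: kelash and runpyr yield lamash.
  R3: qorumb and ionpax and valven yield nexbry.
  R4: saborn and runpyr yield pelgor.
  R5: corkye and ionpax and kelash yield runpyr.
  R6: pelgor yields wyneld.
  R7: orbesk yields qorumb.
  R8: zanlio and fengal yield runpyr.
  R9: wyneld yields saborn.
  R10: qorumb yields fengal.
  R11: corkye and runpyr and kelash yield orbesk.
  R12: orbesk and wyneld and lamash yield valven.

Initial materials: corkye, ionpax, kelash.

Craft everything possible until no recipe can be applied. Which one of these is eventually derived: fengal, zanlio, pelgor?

Using R5, corkye, ionpax, and kelash make runpyr.
Using R11, corkye, runpyr, and kelash make orbesk.
Using R7, orbesk makes qorumb.
Using R10, qorumb makes fengal.
pelgor would need saborn and runpyr (R4), but saborn is never obtained. zanlio would need nexbry and ionpax (R1), but nexbry is never obtained.

fengal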